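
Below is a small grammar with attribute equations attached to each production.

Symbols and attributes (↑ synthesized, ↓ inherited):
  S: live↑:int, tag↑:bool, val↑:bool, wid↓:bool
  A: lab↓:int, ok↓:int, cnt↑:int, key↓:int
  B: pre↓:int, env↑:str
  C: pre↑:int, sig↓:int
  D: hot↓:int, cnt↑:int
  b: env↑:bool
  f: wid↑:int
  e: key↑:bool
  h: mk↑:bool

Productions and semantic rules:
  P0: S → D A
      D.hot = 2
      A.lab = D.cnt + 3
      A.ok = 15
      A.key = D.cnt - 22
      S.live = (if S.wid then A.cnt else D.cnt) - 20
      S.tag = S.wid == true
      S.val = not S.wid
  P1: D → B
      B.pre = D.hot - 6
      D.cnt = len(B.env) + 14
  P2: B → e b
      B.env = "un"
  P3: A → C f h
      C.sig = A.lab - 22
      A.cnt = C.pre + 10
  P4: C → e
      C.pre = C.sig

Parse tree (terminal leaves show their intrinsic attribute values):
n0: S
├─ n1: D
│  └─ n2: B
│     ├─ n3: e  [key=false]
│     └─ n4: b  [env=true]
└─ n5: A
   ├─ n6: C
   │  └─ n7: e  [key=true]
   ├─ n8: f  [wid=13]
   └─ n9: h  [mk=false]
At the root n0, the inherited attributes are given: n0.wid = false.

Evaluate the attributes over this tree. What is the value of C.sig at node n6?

1. n0.wid = false  [given at root]
2. n1.hot = 2  [2]
3. n2.pre = -4  [D.hot - 6]
4. n3.key = false  [terminal]
5. n4.env = true  [terminal]
6. n2.env = "un"  ["un"]
7. n1.cnt = 16  [len(B.env) + 14]
8. n5.lab = 19  [D.cnt + 3]
9. n5.ok = 15  [15]
10. n5.key = -6  [D.cnt - 22]
11. n6.sig = -3  [A.lab - 22]
12. n7.key = true  [terminal]
13. n6.pre = -3  [C.sig]
14. n8.wid = 13  [terminal]
15. n9.mk = false  [terminal]
16. n5.cnt = 7  [C.pre + 10]
17. n0.live = -4  [(if S.wid then A.cnt else D.cnt) - 20]
18. n0.tag = false  [S.wid == true]
19. n0.val = true  [not S.wid]

-3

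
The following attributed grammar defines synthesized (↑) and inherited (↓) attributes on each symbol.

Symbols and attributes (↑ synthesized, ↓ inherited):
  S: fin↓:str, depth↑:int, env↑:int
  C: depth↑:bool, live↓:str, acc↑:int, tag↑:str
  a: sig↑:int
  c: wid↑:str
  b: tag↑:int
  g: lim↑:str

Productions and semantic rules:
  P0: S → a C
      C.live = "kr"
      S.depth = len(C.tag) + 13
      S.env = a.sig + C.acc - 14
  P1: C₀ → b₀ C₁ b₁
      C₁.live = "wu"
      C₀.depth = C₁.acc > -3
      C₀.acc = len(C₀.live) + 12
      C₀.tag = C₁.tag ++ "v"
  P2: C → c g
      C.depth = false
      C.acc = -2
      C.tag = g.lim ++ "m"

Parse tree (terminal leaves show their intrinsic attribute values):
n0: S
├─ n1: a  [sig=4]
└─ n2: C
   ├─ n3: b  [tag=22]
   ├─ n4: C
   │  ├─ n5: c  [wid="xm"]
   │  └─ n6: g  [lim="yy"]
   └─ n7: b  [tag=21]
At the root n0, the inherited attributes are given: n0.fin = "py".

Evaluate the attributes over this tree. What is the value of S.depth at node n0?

17

1. n0.fin = "py"  [given at root]
2. n1.sig = 4  [terminal]
3. n2.live = "kr"  ["kr"]
4. n3.tag = 22  [terminal]
5. n4.live = "wu"  ["wu"]
6. n5.wid = "xm"  [terminal]
7. n6.lim = "yy"  [terminal]
8. n4.depth = false  [false]
9. n4.acc = -2  [-2]
10. n4.tag = "yym"  [g.lim ++ "m"]
11. n7.tag = 21  [terminal]
12. n2.depth = true  [C₁.acc > -3]
13. n2.acc = 14  [len(C₀.live) + 12]
14. n2.tag = "yymv"  [C₁.tag ++ "v"]
15. n0.depth = 17  [len(C.tag) + 13]
16. n0.env = 4  [a.sig + C.acc - 14]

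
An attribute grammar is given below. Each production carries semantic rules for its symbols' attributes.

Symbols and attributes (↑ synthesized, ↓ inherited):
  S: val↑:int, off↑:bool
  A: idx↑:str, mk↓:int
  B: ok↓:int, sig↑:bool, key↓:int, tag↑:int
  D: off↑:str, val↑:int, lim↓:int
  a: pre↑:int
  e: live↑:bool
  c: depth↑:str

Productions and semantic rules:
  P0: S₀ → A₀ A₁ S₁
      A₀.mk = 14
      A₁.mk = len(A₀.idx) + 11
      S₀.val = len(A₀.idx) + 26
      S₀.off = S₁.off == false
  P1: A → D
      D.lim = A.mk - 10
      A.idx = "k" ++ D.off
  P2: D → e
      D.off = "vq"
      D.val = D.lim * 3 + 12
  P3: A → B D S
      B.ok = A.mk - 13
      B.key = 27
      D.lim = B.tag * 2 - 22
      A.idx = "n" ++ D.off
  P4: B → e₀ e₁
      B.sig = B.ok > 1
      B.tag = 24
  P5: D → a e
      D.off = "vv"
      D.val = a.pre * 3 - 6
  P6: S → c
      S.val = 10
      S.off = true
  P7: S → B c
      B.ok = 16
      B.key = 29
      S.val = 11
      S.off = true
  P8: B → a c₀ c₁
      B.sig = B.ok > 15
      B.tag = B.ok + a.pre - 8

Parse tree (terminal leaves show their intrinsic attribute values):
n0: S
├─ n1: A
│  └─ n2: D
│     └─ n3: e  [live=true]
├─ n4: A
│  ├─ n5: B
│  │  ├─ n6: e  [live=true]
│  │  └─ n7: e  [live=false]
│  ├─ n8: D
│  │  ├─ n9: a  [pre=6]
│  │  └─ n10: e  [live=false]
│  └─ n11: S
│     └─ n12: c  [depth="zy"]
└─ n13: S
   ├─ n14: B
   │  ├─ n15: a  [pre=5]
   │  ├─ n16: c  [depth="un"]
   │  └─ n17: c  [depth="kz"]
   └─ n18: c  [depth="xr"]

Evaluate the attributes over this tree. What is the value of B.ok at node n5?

1. n1.mk = 14  [14]
2. n2.lim = 4  [A.mk - 10]
3. n3.live = true  [terminal]
4. n2.off = "vq"  ["vq"]
5. n2.val = 24  [D.lim * 3 + 12]
6. n1.idx = "kvq"  ["k" ++ D.off]
7. n4.mk = 14  [len(A₀.idx) + 11]
8. n5.ok = 1  [A.mk - 13]
9. n5.key = 27  [27]
10. n6.live = true  [terminal]
11. n7.live = false  [terminal]
12. n5.sig = false  [B.ok > 1]
13. n5.tag = 24  [24]
14. n8.lim = 26  [B.tag * 2 - 22]
15. n9.pre = 6  [terminal]
16. n10.live = false  [terminal]
17. n8.off = "vv"  ["vv"]
18. n8.val = 12  [a.pre * 3 - 6]
19. n12.depth = "zy"  [terminal]
20. n11.val = 10  [10]
21. n11.off = true  [true]
22. n4.idx = "nvv"  ["n" ++ D.off]
23. n14.ok = 16  [16]
24. n14.key = 29  [29]
25. n15.pre = 5  [terminal]
26. n16.depth = "un"  [terminal]
27. n17.depth = "kz"  [terminal]
28. n14.sig = true  [B.ok > 15]
29. n14.tag = 13  [B.ok + a.pre - 8]
30. n18.depth = "xr"  [terminal]
31. n13.val = 11  [11]
32. n13.off = true  [true]
33. n0.val = 29  [len(A₀.idx) + 26]
34. n0.off = false  [S₁.off == false]

1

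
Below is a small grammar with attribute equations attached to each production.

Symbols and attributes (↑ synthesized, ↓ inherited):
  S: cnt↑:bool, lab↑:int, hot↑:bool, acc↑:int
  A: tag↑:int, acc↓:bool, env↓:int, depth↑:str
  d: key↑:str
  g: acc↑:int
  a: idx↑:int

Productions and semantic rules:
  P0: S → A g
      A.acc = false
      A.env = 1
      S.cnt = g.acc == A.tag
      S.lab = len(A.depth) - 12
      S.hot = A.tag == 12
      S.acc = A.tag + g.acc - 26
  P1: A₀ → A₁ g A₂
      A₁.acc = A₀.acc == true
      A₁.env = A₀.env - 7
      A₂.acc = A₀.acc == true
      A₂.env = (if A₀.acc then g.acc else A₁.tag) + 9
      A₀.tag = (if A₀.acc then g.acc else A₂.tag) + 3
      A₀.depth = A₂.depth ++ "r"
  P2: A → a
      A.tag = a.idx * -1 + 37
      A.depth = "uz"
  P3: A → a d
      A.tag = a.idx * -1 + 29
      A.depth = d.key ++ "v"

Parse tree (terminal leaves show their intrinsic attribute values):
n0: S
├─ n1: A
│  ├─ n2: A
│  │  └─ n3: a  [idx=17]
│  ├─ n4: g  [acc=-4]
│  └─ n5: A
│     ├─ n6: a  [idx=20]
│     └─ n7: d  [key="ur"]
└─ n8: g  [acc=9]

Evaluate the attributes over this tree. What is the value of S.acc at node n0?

1. n1.acc = false  [false]
2. n1.env = 1  [1]
3. n2.acc = false  [A₀.acc == true]
4. n2.env = -6  [A₀.env - 7]
5. n3.idx = 17  [terminal]
6. n2.tag = 20  [a.idx * -1 + 37]
7. n2.depth = "uz"  ["uz"]
8. n4.acc = -4  [terminal]
9. n5.acc = false  [A₀.acc == true]
10. n5.env = 29  [(if A₀.acc then g.acc else A₁.tag) + 9]
11. n6.idx = 20  [terminal]
12. n7.key = "ur"  [terminal]
13. n5.tag = 9  [a.idx * -1 + 29]
14. n5.depth = "urv"  [d.key ++ "v"]
15. n1.tag = 12  [(if A₀.acc then g.acc else A₂.tag) + 3]
16. n1.depth = "urvr"  [A₂.depth ++ "r"]
17. n8.acc = 9  [terminal]
18. n0.cnt = false  [g.acc == A.tag]
19. n0.lab = -8  [len(A.depth) - 12]
20. n0.hot = true  [A.tag == 12]
21. n0.acc = -5  [A.tag + g.acc - 26]

-5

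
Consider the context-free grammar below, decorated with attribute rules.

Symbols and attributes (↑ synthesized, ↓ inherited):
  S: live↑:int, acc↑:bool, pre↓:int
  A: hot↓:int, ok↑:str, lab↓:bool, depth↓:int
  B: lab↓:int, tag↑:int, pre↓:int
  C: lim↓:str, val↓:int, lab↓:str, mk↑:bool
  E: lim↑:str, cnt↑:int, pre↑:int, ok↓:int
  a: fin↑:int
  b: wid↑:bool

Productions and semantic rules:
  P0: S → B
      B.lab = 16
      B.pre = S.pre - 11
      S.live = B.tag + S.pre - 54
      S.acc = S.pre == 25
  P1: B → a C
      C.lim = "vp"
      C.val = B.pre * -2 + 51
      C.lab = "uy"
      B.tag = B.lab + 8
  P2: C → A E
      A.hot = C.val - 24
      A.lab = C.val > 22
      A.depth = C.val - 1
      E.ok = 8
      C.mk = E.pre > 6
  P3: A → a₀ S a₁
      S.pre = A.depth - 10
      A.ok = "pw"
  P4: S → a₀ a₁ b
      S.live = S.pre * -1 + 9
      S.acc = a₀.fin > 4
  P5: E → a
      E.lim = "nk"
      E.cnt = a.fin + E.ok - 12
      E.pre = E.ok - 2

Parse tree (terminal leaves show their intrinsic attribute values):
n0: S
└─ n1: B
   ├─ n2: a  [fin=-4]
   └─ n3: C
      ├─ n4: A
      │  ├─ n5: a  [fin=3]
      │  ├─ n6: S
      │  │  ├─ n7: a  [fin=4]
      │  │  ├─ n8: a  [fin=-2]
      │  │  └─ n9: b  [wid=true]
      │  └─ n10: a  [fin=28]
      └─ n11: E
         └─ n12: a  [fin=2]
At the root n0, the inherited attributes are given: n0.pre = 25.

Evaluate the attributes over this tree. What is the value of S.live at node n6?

1. n0.pre = 25  [given at root]
2. n1.lab = 16  [16]
3. n1.pre = 14  [S.pre - 11]
4. n2.fin = -4  [terminal]
5. n3.lim = "vp"  ["vp"]
6. n3.val = 23  [B.pre * -2 + 51]
7. n3.lab = "uy"  ["uy"]
8. n4.hot = -1  [C.val - 24]
9. n4.lab = true  [C.val > 22]
10. n4.depth = 22  [C.val - 1]
11. n5.fin = 3  [terminal]
12. n6.pre = 12  [A.depth - 10]
13. n7.fin = 4  [terminal]
14. n8.fin = -2  [terminal]
15. n9.wid = true  [terminal]
16. n6.live = -3  [S.pre * -1 + 9]
17. n6.acc = false  [a₀.fin > 4]
18. n10.fin = 28  [terminal]
19. n4.ok = "pw"  ["pw"]
20. n11.ok = 8  [8]
21. n12.fin = 2  [terminal]
22. n11.lim = "nk"  ["nk"]
23. n11.cnt = -2  [a.fin + E.ok - 12]
24. n11.pre = 6  [E.ok - 2]
25. n3.mk = false  [E.pre > 6]
26. n1.tag = 24  [B.lab + 8]
27. n0.live = -5  [B.tag + S.pre - 54]
28. n0.acc = true  [S.pre == 25]

-3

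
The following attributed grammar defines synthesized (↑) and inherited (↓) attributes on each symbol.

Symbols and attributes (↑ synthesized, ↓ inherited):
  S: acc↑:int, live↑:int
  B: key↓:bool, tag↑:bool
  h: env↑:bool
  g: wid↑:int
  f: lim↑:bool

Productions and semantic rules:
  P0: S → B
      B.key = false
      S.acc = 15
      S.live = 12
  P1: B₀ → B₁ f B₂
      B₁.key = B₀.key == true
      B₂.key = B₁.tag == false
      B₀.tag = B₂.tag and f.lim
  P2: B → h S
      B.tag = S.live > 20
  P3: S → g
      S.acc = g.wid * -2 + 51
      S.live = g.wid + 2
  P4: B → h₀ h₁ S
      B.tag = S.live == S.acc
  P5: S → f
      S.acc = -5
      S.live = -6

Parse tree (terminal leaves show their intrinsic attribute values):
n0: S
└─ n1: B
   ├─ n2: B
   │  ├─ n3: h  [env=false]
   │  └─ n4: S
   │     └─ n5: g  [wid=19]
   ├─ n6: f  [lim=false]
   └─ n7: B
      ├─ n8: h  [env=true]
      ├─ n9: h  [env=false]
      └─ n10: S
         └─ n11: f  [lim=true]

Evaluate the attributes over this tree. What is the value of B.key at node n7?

false

1. n1.key = false  [false]
2. n2.key = false  [B₀.key == true]
3. n3.env = false  [terminal]
4. n5.wid = 19  [terminal]
5. n4.acc = 13  [g.wid * -2 + 51]
6. n4.live = 21  [g.wid + 2]
7. n2.tag = true  [S.live > 20]
8. n6.lim = false  [terminal]
9. n7.key = false  [B₁.tag == false]
10. n8.env = true  [terminal]
11. n9.env = false  [terminal]
12. n11.lim = true  [terminal]
13. n10.acc = -5  [-5]
14. n10.live = -6  [-6]
15. n7.tag = false  [S.live == S.acc]
16. n1.tag = false  [B₂.tag and f.lim]
17. n0.acc = 15  [15]
18. n0.live = 12  [12]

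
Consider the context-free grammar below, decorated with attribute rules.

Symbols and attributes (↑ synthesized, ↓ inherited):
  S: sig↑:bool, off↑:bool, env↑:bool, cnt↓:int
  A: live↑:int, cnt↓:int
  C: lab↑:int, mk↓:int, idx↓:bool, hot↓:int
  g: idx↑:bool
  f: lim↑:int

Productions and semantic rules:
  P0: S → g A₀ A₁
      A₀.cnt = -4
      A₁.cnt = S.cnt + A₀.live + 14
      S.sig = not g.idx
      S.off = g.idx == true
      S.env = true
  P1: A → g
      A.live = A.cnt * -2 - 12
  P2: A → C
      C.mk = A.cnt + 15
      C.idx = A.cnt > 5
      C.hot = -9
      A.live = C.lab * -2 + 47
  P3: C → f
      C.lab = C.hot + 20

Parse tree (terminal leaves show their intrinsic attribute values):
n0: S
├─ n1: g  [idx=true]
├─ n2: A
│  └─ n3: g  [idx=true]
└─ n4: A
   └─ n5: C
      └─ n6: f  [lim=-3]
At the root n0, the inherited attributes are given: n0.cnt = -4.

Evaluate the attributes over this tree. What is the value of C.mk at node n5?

21

1. n0.cnt = -4  [given at root]
2. n1.idx = true  [terminal]
3. n2.cnt = -4  [-4]
4. n3.idx = true  [terminal]
5. n2.live = -4  [A.cnt * -2 - 12]
6. n4.cnt = 6  [S.cnt + A₀.live + 14]
7. n5.mk = 21  [A.cnt + 15]
8. n5.idx = true  [A.cnt > 5]
9. n5.hot = -9  [-9]
10. n6.lim = -3  [terminal]
11. n5.lab = 11  [C.hot + 20]
12. n4.live = 25  [C.lab * -2 + 47]
13. n0.sig = false  [not g.idx]
14. n0.off = true  [g.idx == true]
15. n0.env = true  [true]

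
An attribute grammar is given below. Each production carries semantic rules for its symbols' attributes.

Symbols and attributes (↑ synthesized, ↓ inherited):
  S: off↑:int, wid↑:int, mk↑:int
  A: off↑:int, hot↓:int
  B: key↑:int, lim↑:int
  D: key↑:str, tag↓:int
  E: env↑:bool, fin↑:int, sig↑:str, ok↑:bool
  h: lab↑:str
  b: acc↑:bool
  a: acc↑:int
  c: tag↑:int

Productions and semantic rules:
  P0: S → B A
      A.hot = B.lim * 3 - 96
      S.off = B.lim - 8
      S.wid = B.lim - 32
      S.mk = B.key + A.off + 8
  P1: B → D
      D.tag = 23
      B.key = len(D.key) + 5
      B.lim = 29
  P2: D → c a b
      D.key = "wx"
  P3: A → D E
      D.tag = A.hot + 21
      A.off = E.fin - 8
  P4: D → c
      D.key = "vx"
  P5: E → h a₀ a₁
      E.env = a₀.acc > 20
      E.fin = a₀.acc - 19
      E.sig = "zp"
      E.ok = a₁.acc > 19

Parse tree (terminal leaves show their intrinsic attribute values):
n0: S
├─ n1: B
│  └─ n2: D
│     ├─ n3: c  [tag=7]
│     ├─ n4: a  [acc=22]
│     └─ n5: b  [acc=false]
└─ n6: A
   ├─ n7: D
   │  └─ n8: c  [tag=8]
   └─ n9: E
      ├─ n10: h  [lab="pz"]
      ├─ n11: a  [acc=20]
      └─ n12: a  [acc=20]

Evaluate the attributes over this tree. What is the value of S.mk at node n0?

1. n2.tag = 23  [23]
2. n3.tag = 7  [terminal]
3. n4.acc = 22  [terminal]
4. n5.acc = false  [terminal]
5. n2.key = "wx"  ["wx"]
6. n1.key = 7  [len(D.key) + 5]
7. n1.lim = 29  [29]
8. n6.hot = -9  [B.lim * 3 - 96]
9. n7.tag = 12  [A.hot + 21]
10. n8.tag = 8  [terminal]
11. n7.key = "vx"  ["vx"]
12. n10.lab = "pz"  [terminal]
13. n11.acc = 20  [terminal]
14. n12.acc = 20  [terminal]
15. n9.env = false  [a₀.acc > 20]
16. n9.fin = 1  [a₀.acc - 19]
17. n9.sig = "zp"  ["zp"]
18. n9.ok = true  [a₁.acc > 19]
19. n6.off = -7  [E.fin - 8]
20. n0.off = 21  [B.lim - 8]
21. n0.wid = -3  [B.lim - 32]
22. n0.mk = 8  [B.key + A.off + 8]

8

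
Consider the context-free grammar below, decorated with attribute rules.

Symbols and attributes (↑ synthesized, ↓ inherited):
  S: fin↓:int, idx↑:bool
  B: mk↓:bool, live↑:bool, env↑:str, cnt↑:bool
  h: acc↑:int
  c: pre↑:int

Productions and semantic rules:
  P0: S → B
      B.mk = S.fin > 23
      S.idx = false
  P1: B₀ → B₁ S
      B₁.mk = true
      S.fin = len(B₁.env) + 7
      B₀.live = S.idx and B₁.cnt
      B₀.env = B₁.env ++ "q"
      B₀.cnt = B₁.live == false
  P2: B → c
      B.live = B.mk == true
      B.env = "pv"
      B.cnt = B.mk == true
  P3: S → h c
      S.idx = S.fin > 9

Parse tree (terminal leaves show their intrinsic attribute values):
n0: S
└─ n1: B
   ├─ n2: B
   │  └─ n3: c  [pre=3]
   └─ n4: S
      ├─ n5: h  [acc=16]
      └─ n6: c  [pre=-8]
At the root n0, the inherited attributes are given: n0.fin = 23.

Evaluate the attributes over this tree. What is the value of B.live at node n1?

1. n0.fin = 23  [given at root]
2. n1.mk = false  [S.fin > 23]
3. n2.mk = true  [true]
4. n3.pre = 3  [terminal]
5. n2.live = true  [B.mk == true]
6. n2.env = "pv"  ["pv"]
7. n2.cnt = true  [B.mk == true]
8. n4.fin = 9  [len(B₁.env) + 7]
9. n5.acc = 16  [terminal]
10. n6.pre = -8  [terminal]
11. n4.idx = false  [S.fin > 9]
12. n1.live = false  [S.idx and B₁.cnt]
13. n1.env = "pvq"  [B₁.env ++ "q"]
14. n1.cnt = false  [B₁.live == false]
15. n0.idx = false  [false]

false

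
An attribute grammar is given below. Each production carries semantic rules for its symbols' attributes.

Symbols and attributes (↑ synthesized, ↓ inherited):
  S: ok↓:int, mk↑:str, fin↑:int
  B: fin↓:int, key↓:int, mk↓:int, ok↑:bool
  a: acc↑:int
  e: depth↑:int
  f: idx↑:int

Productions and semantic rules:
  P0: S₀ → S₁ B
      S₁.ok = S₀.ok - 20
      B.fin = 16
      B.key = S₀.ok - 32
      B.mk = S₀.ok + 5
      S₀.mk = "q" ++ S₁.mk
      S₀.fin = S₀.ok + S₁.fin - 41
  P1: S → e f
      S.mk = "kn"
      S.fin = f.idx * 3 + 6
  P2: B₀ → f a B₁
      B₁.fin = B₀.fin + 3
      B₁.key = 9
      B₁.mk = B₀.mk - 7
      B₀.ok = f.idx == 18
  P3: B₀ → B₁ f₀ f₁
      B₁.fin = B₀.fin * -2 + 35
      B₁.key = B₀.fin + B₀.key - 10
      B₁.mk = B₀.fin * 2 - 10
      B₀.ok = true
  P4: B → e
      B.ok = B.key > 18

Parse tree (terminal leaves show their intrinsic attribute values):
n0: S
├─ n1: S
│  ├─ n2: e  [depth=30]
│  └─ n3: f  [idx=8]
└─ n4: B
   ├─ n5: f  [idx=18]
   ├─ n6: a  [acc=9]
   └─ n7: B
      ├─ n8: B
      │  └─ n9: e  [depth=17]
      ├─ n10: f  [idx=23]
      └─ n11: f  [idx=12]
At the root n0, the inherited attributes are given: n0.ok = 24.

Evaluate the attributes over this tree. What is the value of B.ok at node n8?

1. n0.ok = 24  [given at root]
2. n1.ok = 4  [S₀.ok - 20]
3. n2.depth = 30  [terminal]
4. n3.idx = 8  [terminal]
5. n1.mk = "kn"  ["kn"]
6. n1.fin = 30  [f.idx * 3 + 6]
7. n4.fin = 16  [16]
8. n4.key = -8  [S₀.ok - 32]
9. n4.mk = 29  [S₀.ok + 5]
10. n5.idx = 18  [terminal]
11. n6.acc = 9  [terminal]
12. n7.fin = 19  [B₀.fin + 3]
13. n7.key = 9  [9]
14. n7.mk = 22  [B₀.mk - 7]
15. n8.fin = -3  [B₀.fin * -2 + 35]
16. n8.key = 18  [B₀.fin + B₀.key - 10]
17. n8.mk = 28  [B₀.fin * 2 - 10]
18. n9.depth = 17  [terminal]
19. n8.ok = false  [B.key > 18]
20. n10.idx = 23  [terminal]
21. n11.idx = 12  [terminal]
22. n7.ok = true  [true]
23. n4.ok = true  [f.idx == 18]
24. n0.mk = "qkn"  ["q" ++ S₁.mk]
25. n0.fin = 13  [S₀.ok + S₁.fin - 41]

false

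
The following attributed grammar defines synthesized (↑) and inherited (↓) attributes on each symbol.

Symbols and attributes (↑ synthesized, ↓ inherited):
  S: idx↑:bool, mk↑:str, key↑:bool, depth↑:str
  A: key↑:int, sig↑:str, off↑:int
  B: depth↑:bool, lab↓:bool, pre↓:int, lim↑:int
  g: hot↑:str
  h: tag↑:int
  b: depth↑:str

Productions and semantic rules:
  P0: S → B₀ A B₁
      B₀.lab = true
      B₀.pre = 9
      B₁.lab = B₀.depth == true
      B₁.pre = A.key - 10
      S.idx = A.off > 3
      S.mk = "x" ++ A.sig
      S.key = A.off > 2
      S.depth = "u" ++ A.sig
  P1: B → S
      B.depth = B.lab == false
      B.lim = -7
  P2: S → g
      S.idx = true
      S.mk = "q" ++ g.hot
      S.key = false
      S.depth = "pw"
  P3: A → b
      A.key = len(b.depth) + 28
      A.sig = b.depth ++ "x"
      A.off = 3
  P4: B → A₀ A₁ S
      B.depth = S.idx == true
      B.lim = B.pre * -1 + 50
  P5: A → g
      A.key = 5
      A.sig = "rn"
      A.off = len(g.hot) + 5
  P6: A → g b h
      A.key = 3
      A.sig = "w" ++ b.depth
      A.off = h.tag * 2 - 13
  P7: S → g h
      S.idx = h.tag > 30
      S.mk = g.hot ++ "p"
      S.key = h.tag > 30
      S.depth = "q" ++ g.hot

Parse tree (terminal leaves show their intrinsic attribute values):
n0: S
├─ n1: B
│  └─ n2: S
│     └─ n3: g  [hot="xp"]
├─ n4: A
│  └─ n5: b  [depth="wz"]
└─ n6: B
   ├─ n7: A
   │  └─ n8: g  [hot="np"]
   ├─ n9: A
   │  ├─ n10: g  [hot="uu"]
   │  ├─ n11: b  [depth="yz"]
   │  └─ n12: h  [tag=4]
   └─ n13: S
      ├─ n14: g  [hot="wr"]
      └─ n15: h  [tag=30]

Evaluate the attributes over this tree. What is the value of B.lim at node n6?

30

1. n1.lab = true  [true]
2. n1.pre = 9  [9]
3. n3.hot = "xp"  [terminal]
4. n2.idx = true  [true]
5. n2.mk = "qxp"  ["q" ++ g.hot]
6. n2.key = false  [false]
7. n2.depth = "pw"  ["pw"]
8. n1.depth = false  [B.lab == false]
9. n1.lim = -7  [-7]
10. n5.depth = "wz"  [terminal]
11. n4.key = 30  [len(b.depth) + 28]
12. n4.sig = "wzx"  [b.depth ++ "x"]
13. n4.off = 3  [3]
14. n6.lab = false  [B₀.depth == true]
15. n6.pre = 20  [A.key - 10]
16. n8.hot = "np"  [terminal]
17. n7.key = 5  [5]
18. n7.sig = "rn"  ["rn"]
19. n7.off = 7  [len(g.hot) + 5]
20. n10.hot = "uu"  [terminal]
21. n11.depth = "yz"  [terminal]
22. n12.tag = 4  [terminal]
23. n9.key = 3  [3]
24. n9.sig = "wyz"  ["w" ++ b.depth]
25. n9.off = -5  [h.tag * 2 - 13]
26. n14.hot = "wr"  [terminal]
27. n15.tag = 30  [terminal]
28. n13.idx = false  [h.tag > 30]
29. n13.mk = "wrp"  [g.hot ++ "p"]
30. n13.key = false  [h.tag > 30]
31. n13.depth = "qwr"  ["q" ++ g.hot]
32. n6.depth = false  [S.idx == true]
33. n6.lim = 30  [B.pre * -1 + 50]
34. n0.idx = false  [A.off > 3]
35. n0.mk = "xwzx"  ["x" ++ A.sig]
36. n0.key = true  [A.off > 2]
37. n0.depth = "uwzx"  ["u" ++ A.sig]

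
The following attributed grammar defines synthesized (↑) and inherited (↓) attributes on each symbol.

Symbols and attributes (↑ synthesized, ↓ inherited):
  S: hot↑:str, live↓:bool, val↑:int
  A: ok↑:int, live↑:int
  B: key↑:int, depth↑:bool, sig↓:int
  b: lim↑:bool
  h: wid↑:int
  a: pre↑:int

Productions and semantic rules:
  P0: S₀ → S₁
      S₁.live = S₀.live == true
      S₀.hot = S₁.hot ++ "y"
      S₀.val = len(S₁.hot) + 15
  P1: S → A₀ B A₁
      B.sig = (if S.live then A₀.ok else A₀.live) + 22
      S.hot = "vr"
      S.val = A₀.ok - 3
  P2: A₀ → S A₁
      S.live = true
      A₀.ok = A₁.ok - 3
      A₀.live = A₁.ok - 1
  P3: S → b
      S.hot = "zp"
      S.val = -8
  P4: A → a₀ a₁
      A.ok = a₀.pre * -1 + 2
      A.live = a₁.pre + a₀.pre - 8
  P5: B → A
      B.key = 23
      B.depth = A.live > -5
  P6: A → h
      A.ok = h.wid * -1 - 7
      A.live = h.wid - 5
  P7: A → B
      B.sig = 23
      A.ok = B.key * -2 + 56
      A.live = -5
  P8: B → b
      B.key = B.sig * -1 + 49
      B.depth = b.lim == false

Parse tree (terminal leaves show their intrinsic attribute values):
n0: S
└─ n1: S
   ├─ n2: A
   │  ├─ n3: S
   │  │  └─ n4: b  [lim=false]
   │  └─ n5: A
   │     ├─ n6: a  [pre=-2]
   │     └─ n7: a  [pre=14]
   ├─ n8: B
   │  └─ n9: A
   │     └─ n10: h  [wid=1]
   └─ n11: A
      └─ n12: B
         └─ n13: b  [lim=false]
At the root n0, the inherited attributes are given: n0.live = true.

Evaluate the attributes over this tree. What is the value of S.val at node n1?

1. n0.live = true  [given at root]
2. n1.live = true  [S₀.live == true]
3. n3.live = true  [true]
4. n4.lim = false  [terminal]
5. n3.hot = "zp"  ["zp"]
6. n3.val = -8  [-8]
7. n6.pre = -2  [terminal]
8. n7.pre = 14  [terminal]
9. n5.ok = 4  [a₀.pre * -1 + 2]
10. n5.live = 4  [a₁.pre + a₀.pre - 8]
11. n2.ok = 1  [A₁.ok - 3]
12. n2.live = 3  [A₁.ok - 1]
13. n8.sig = 23  [(if S.live then A₀.ok else A₀.live) + 22]
14. n10.wid = 1  [terminal]
15. n9.ok = -8  [h.wid * -1 - 7]
16. n9.live = -4  [h.wid - 5]
17. n8.key = 23  [23]
18. n8.depth = true  [A.live > -5]
19. n12.sig = 23  [23]
20. n13.lim = false  [terminal]
21. n12.key = 26  [B.sig * -1 + 49]
22. n12.depth = true  [b.lim == false]
23. n11.ok = 4  [B.key * -2 + 56]
24. n11.live = -5  [-5]
25. n1.hot = "vr"  ["vr"]
26. n1.val = -2  [A₀.ok - 3]
27. n0.hot = "vry"  [S₁.hot ++ "y"]
28. n0.val = 17  [len(S₁.hot) + 15]

-2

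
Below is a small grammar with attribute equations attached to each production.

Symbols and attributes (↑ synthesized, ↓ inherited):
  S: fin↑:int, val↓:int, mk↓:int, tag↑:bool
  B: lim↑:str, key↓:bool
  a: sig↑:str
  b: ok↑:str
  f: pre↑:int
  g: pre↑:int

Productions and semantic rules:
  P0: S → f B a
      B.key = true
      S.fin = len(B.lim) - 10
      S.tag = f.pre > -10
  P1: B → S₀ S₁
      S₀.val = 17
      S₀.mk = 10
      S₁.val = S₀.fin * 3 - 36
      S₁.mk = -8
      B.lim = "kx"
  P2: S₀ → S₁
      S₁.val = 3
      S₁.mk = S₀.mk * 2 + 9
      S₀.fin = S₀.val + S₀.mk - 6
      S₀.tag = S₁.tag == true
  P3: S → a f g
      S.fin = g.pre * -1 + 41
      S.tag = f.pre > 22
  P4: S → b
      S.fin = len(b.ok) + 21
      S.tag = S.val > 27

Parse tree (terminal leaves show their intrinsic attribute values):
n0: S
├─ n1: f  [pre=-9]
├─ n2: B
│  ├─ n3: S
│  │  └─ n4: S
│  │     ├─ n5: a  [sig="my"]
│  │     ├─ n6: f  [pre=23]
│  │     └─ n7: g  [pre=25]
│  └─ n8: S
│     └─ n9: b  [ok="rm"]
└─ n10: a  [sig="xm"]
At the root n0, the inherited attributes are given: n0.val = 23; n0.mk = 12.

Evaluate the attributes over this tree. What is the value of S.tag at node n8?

1. n0.val = 23  [given at root]
2. n0.mk = 12  [given at root]
3. n1.pre = -9  [terminal]
4. n2.key = true  [true]
5. n3.val = 17  [17]
6. n3.mk = 10  [10]
7. n4.val = 3  [3]
8. n4.mk = 29  [S₀.mk * 2 + 9]
9. n5.sig = "my"  [terminal]
10. n6.pre = 23  [terminal]
11. n7.pre = 25  [terminal]
12. n4.fin = 16  [g.pre * -1 + 41]
13. n4.tag = true  [f.pre > 22]
14. n3.fin = 21  [S₀.val + S₀.mk - 6]
15. n3.tag = true  [S₁.tag == true]
16. n8.val = 27  [S₀.fin * 3 - 36]
17. n8.mk = -8  [-8]
18. n9.ok = "rm"  [terminal]
19. n8.fin = 23  [len(b.ok) + 21]
20. n8.tag = false  [S.val > 27]
21. n2.lim = "kx"  ["kx"]
22. n10.sig = "xm"  [terminal]
23. n0.fin = -8  [len(B.lim) - 10]
24. n0.tag = true  [f.pre > -10]

false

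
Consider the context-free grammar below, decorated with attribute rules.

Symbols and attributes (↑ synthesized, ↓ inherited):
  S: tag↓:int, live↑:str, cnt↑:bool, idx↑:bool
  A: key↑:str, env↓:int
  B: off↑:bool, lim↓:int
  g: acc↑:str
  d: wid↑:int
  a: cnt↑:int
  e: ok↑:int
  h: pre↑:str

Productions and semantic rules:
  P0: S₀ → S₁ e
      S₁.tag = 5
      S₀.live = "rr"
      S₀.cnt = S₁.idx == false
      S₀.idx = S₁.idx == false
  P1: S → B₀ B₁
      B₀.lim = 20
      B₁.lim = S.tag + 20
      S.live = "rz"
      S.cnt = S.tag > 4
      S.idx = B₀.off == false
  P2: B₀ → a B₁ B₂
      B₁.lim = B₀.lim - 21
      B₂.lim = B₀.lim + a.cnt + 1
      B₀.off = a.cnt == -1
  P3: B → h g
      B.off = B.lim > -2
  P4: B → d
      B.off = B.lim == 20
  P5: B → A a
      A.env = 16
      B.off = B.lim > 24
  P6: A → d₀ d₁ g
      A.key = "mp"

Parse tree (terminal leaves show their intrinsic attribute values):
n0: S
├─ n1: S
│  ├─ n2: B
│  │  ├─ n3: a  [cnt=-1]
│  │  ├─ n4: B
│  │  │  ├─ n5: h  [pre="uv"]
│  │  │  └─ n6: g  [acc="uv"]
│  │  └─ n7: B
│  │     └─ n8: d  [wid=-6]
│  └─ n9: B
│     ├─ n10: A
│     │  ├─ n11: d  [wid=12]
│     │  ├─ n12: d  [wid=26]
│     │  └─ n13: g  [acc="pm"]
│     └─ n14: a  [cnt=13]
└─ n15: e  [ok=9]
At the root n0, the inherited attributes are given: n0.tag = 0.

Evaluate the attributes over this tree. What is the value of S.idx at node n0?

1. n0.tag = 0  [given at root]
2. n1.tag = 5  [5]
3. n2.lim = 20  [20]
4. n3.cnt = -1  [terminal]
5. n4.lim = -1  [B₀.lim - 21]
6. n5.pre = "uv"  [terminal]
7. n6.acc = "uv"  [terminal]
8. n4.off = true  [B.lim > -2]
9. n7.lim = 20  [B₀.lim + a.cnt + 1]
10. n8.wid = -6  [terminal]
11. n7.off = true  [B.lim == 20]
12. n2.off = true  [a.cnt == -1]
13. n9.lim = 25  [S.tag + 20]
14. n10.env = 16  [16]
15. n11.wid = 12  [terminal]
16. n12.wid = 26  [terminal]
17. n13.acc = "pm"  [terminal]
18. n10.key = "mp"  ["mp"]
19. n14.cnt = 13  [terminal]
20. n9.off = true  [B.lim > 24]
21. n1.live = "rz"  ["rz"]
22. n1.cnt = true  [S.tag > 4]
23. n1.idx = false  [B₀.off == false]
24. n15.ok = 9  [terminal]
25. n0.live = "rr"  ["rr"]
26. n0.cnt = true  [S₁.idx == false]
27. n0.idx = true  [S₁.idx == false]

true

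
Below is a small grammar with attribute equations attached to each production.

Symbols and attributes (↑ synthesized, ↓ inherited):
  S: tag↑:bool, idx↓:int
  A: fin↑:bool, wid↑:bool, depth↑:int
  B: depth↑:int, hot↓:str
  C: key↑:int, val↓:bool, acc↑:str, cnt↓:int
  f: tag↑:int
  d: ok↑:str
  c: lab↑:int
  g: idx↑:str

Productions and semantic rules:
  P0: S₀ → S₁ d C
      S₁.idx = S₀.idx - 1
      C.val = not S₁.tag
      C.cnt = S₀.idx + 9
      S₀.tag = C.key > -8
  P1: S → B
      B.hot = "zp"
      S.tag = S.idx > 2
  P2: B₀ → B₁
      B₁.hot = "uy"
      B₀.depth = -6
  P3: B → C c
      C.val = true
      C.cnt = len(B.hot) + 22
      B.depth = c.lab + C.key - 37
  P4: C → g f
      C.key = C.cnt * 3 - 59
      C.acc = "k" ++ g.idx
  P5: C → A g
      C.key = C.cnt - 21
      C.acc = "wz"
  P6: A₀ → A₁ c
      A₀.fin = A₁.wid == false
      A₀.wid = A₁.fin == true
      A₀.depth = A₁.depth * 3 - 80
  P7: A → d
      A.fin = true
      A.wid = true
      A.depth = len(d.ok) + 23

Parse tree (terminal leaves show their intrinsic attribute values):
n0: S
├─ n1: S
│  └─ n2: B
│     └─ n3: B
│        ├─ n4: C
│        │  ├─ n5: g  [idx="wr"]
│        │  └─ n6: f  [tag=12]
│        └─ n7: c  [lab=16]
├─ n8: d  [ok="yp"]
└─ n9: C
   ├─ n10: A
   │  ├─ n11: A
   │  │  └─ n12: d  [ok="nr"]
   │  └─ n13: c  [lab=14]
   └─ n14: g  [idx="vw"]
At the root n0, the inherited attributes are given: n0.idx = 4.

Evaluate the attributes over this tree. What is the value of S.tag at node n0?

false

1. n0.idx = 4  [given at root]
2. n1.idx = 3  [S₀.idx - 1]
3. n2.hot = "zp"  ["zp"]
4. n3.hot = "uy"  ["uy"]
5. n4.val = true  [true]
6. n4.cnt = 24  [len(B.hot) + 22]
7. n5.idx = "wr"  [terminal]
8. n6.tag = 12  [terminal]
9. n4.key = 13  [C.cnt * 3 - 59]
10. n4.acc = "kwr"  ["k" ++ g.idx]
11. n7.lab = 16  [terminal]
12. n3.depth = -8  [c.lab + C.key - 37]
13. n2.depth = -6  [-6]
14. n1.tag = true  [S.idx > 2]
15. n8.ok = "yp"  [terminal]
16. n9.val = false  [not S₁.tag]
17. n9.cnt = 13  [S₀.idx + 9]
18. n12.ok = "nr"  [terminal]
19. n11.fin = true  [true]
20. n11.wid = true  [true]
21. n11.depth = 25  [len(d.ok) + 23]
22. n13.lab = 14  [terminal]
23. n10.fin = false  [A₁.wid == false]
24. n10.wid = true  [A₁.fin == true]
25. n10.depth = -5  [A₁.depth * 3 - 80]
26. n14.idx = "vw"  [terminal]
27. n9.key = -8  [C.cnt - 21]
28. n9.acc = "wz"  ["wz"]
29. n0.tag = false  [C.key > -8]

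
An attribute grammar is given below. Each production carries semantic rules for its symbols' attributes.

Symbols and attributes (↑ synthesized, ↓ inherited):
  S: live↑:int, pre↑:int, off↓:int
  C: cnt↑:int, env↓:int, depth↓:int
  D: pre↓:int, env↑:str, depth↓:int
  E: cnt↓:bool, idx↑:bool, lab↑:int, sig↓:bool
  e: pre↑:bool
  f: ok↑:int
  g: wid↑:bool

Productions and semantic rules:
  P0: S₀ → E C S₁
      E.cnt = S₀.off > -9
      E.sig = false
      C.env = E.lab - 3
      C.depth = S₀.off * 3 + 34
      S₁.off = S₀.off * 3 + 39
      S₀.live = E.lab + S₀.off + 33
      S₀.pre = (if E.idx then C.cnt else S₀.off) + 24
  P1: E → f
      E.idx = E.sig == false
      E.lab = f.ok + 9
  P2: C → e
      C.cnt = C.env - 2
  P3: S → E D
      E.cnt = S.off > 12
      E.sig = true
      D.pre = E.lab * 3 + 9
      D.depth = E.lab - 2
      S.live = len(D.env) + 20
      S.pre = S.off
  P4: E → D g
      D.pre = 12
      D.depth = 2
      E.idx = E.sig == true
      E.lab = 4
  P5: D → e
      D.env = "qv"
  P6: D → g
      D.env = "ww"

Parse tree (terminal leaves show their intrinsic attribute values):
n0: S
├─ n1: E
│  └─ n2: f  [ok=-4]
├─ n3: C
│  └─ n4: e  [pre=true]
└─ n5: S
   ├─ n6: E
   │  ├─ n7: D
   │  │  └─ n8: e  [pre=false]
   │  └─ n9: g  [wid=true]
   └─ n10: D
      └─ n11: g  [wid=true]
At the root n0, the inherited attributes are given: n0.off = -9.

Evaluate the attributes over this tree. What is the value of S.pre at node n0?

1. n0.off = -9  [given at root]
2. n1.cnt = false  [S₀.off > -9]
3. n1.sig = false  [false]
4. n2.ok = -4  [terminal]
5. n1.idx = true  [E.sig == false]
6. n1.lab = 5  [f.ok + 9]
7. n3.env = 2  [E.lab - 3]
8. n3.depth = 7  [S₀.off * 3 + 34]
9. n4.pre = true  [terminal]
10. n3.cnt = 0  [C.env - 2]
11. n5.off = 12  [S₀.off * 3 + 39]
12. n6.cnt = false  [S.off > 12]
13. n6.sig = true  [true]
14. n7.pre = 12  [12]
15. n7.depth = 2  [2]
16. n8.pre = false  [terminal]
17. n7.env = "qv"  ["qv"]
18. n9.wid = true  [terminal]
19. n6.idx = true  [E.sig == true]
20. n6.lab = 4  [4]
21. n10.pre = 21  [E.lab * 3 + 9]
22. n10.depth = 2  [E.lab - 2]
23. n11.wid = true  [terminal]
24. n10.env = "ww"  ["ww"]
25. n5.live = 22  [len(D.env) + 20]
26. n5.pre = 12  [S.off]
27. n0.live = 29  [E.lab + S₀.off + 33]
28. n0.pre = 24  [(if E.idx then C.cnt else S₀.off) + 24]

24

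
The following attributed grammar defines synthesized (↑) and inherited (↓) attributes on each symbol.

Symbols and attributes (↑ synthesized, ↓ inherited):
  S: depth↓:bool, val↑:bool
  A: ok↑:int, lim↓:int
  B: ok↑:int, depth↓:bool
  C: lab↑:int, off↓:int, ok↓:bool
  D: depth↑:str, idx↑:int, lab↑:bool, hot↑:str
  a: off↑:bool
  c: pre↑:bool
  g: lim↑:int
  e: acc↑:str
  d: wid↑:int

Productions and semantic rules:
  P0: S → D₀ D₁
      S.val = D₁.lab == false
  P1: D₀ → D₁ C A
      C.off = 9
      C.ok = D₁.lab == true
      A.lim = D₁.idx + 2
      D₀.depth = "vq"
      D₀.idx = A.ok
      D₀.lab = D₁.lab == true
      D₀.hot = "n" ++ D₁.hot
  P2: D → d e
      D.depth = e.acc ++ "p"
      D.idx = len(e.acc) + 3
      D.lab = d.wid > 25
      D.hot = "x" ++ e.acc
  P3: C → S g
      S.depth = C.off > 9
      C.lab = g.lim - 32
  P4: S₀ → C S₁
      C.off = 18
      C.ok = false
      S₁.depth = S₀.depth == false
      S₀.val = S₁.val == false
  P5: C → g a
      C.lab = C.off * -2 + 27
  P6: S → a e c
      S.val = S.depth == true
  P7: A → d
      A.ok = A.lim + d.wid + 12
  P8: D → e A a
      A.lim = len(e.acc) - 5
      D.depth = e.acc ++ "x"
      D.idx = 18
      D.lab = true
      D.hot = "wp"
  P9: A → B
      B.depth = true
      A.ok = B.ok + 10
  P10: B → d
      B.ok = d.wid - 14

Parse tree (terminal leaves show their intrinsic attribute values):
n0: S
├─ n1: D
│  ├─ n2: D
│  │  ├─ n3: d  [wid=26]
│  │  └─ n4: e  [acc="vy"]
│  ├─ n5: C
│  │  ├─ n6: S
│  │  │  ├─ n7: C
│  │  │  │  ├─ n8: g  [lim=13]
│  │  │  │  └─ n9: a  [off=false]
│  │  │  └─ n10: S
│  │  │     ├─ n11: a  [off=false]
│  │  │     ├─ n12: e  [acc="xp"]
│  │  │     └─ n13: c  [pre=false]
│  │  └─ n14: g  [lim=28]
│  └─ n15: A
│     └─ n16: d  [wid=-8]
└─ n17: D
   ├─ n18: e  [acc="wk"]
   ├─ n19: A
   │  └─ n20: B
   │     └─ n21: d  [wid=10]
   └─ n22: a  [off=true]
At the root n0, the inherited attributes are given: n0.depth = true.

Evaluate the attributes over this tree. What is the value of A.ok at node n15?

11

1. n0.depth = true  [given at root]
2. n3.wid = 26  [terminal]
3. n4.acc = "vy"  [terminal]
4. n2.depth = "vyp"  [e.acc ++ "p"]
5. n2.idx = 5  [len(e.acc) + 3]
6. n2.lab = true  [d.wid > 25]
7. n2.hot = "xvy"  ["x" ++ e.acc]
8. n5.off = 9  [9]
9. n5.ok = true  [D₁.lab == true]
10. n6.depth = false  [C.off > 9]
11. n7.off = 18  [18]
12. n7.ok = false  [false]
13. n8.lim = 13  [terminal]
14. n9.off = false  [terminal]
15. n7.lab = -9  [C.off * -2 + 27]
16. n10.depth = true  [S₀.depth == false]
17. n11.off = false  [terminal]
18. n12.acc = "xp"  [terminal]
19. n13.pre = false  [terminal]
20. n10.val = true  [S.depth == true]
21. n6.val = false  [S₁.val == false]
22. n14.lim = 28  [terminal]
23. n5.lab = -4  [g.lim - 32]
24. n15.lim = 7  [D₁.idx + 2]
25. n16.wid = -8  [terminal]
26. n15.ok = 11  [A.lim + d.wid + 12]
27. n1.depth = "vq"  ["vq"]
28. n1.idx = 11  [A.ok]
29. n1.lab = true  [D₁.lab == true]
30. n1.hot = "nxvy"  ["n" ++ D₁.hot]
31. n18.acc = "wk"  [terminal]
32. n19.lim = -3  [len(e.acc) - 5]
33. n20.depth = true  [true]
34. n21.wid = 10  [terminal]
35. n20.ok = -4  [d.wid - 14]
36. n19.ok = 6  [B.ok + 10]
37. n22.off = true  [terminal]
38. n17.depth = "wkx"  [e.acc ++ "x"]
39. n17.idx = 18  [18]
40. n17.lab = true  [true]
41. n17.hot = "wp"  ["wp"]
42. n0.val = false  [D₁.lab == false]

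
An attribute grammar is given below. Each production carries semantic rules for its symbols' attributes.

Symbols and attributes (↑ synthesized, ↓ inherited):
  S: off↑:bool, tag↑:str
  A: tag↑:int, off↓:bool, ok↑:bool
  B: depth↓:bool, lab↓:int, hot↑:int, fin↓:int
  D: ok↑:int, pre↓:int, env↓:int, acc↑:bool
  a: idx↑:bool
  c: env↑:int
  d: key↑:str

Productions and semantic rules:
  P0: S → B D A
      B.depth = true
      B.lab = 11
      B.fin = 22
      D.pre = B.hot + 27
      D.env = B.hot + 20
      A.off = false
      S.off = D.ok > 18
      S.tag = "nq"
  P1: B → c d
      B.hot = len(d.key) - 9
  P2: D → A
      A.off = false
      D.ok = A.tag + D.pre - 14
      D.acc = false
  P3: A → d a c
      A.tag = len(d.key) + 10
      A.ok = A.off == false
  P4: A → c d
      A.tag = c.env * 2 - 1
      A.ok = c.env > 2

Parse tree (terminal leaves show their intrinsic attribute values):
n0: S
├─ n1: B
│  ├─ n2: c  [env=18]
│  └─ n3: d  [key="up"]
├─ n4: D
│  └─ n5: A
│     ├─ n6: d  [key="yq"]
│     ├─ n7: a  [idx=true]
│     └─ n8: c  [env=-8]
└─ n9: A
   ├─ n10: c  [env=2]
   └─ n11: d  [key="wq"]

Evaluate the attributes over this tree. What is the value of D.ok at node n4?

18

1. n1.depth = true  [true]
2. n1.lab = 11  [11]
3. n1.fin = 22  [22]
4. n2.env = 18  [terminal]
5. n3.key = "up"  [terminal]
6. n1.hot = -7  [len(d.key) - 9]
7. n4.pre = 20  [B.hot + 27]
8. n4.env = 13  [B.hot + 20]
9. n5.off = false  [false]
10. n6.key = "yq"  [terminal]
11. n7.idx = true  [terminal]
12. n8.env = -8  [terminal]
13. n5.tag = 12  [len(d.key) + 10]
14. n5.ok = true  [A.off == false]
15. n4.ok = 18  [A.tag + D.pre - 14]
16. n4.acc = false  [false]
17. n9.off = false  [false]
18. n10.env = 2  [terminal]
19. n11.key = "wq"  [terminal]
20. n9.tag = 3  [c.env * 2 - 1]
21. n9.ok = false  [c.env > 2]
22. n0.off = false  [D.ok > 18]
23. n0.tag = "nq"  ["nq"]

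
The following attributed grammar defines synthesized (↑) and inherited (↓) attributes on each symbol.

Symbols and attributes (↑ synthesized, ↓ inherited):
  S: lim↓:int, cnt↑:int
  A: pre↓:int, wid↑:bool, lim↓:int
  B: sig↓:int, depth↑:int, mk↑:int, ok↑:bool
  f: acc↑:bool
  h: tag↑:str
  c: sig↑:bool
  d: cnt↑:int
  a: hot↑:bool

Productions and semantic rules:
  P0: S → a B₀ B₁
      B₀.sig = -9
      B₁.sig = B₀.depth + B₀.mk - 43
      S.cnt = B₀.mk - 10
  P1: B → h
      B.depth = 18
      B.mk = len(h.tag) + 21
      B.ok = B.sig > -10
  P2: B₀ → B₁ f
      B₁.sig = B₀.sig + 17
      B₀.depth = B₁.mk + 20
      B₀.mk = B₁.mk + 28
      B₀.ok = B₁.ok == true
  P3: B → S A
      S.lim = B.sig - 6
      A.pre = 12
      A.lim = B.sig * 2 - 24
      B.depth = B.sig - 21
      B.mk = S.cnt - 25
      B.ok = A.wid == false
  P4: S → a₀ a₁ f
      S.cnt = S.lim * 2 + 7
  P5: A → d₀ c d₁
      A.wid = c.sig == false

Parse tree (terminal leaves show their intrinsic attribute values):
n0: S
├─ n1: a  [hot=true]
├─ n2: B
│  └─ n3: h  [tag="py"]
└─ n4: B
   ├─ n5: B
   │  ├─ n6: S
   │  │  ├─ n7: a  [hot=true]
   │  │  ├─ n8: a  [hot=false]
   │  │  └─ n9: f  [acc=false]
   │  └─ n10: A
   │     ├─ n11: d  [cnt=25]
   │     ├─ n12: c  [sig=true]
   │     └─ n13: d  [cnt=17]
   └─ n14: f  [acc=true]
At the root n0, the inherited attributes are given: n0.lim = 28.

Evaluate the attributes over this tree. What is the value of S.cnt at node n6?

25

1. n0.lim = 28  [given at root]
2. n1.hot = true  [terminal]
3. n2.sig = -9  [-9]
4. n3.tag = "py"  [terminal]
5. n2.depth = 18  [18]
6. n2.mk = 23  [len(h.tag) + 21]
7. n2.ok = true  [B.sig > -10]
8. n4.sig = -2  [B₀.depth + B₀.mk - 43]
9. n5.sig = 15  [B₀.sig + 17]
10. n6.lim = 9  [B.sig - 6]
11. n7.hot = true  [terminal]
12. n8.hot = false  [terminal]
13. n9.acc = false  [terminal]
14. n6.cnt = 25  [S.lim * 2 + 7]
15. n10.pre = 12  [12]
16. n10.lim = 6  [B.sig * 2 - 24]
17. n11.cnt = 25  [terminal]
18. n12.sig = true  [terminal]
19. n13.cnt = 17  [terminal]
20. n10.wid = false  [c.sig == false]
21. n5.depth = -6  [B.sig - 21]
22. n5.mk = 0  [S.cnt - 25]
23. n5.ok = true  [A.wid == false]
24. n14.acc = true  [terminal]
25. n4.depth = 20  [B₁.mk + 20]
26. n4.mk = 28  [B₁.mk + 28]
27. n4.ok = true  [B₁.ok == true]
28. n0.cnt = 13  [B₀.mk - 10]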